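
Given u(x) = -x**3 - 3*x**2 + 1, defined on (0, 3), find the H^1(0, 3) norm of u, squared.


||u||_{H^1}^2 = 201441/70

The H^1 norm (squared) on an interval (0, L) is
  ||u||_{H^1}^2 = ∫_0^L u(x)^2 dx + ∫_0^L u'(x)^2 dx.
Compute u'(x) = -3*x**2 - 6*x.
Then u(x)^2 = x**6 + 6*x**5 + 9*x**4 - 2*x**3 - 6*x**2 + 1 and u'(x)^2 = 9*x**4 + 36*x**3 + 36*x**2.
Integrate each monomial from 0 to 3 using ∫_0^3 c·x^n dx = c·3^(n+1)/(n+1):
  ∫_0^3 u(x)^2 dx = ∫_0^3 (x^6 + 6*x^5 + 9*x^4 - 2*x^3 - 6*x^2 + 1) dx. Term by term:
    ∫_0^3 x^6 dx = 2187/7;  ∫_0^3 6*x^5 dx = 729;  ∫_0^3 9*x^4 dx = 2187/5;
    ∫_0^3 -2*x^3 dx = -81/2;  ∫_0^3 -6*x^2 dx = -54;  ∫_0^3 1 dx = 3.
  Sum: 2187/7 + 729 + 2187/5 − 81/2 − 54 + 3 = 97113/70.
  ∫_0^3 u'(x)^2 dx = ∫_0^3 (9*x^4 + 36*x^3 + 36*x^2) dx. Term by term:
    ∫_0^3 9*x^4 dx = 2187/5;  ∫_0^3 36*x^3 dx = 729;  ∫_0^3 36*x^2 dx = 324.
  Sum: 2187/5 + 729 + 324 = 7452/5.
Adding: ||u||_{H^1}^2 = 97113/70 + 7452/5 = 201441/70.


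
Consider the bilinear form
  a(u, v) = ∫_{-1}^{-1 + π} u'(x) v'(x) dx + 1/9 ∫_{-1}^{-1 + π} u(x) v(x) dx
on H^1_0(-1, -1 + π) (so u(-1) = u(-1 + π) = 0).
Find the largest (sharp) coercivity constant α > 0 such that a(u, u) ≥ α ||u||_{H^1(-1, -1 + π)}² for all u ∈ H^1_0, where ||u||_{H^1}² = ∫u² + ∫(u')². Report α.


α = 5/9

Coercivity of a(·,·) on H^1_0(-1, -1 + π) means a(u, u) ≥ α ||u||_{H^1}² for every u ∈ H^1_0.
The interval has length L = π, and Poincaré/coercivity depend only on L. Here a(u, u) = ∫(u')² + (1/9)·∫u².
Here 0 < c = 1/9 < 1. The condition a(u,u) ≥ α||u||_{H^1}² reads (1−α)∫(u')² ≥ (α−c)∫u². Any admissible α is ≤ 1 (rapidly oscillating u have ∫u²/∫(u')² → 0), and α = 1 would force 0 ≥ (1−c)∫u², impossible since c < 1; so 1−α > 0. By the sharp Poincaré inequality on H^1_0 of an interval of length L, ∫(u')² ≥ (π/L)²∫u² with equality for the first sine mode sin(π(x−x₀)/L) (x₀ the left endpoint), so the inequality holds for all u iff (1−α)(π/L)² ≥ α − c, i.e. α ≤ ((π/L)² + c)/((π/L)² + 1) = (1 + c(L/π)²)/(1 + (L/π)²). With (π/L)² = 1 and c = 1/9, the largest admissible constant is α = ((π/L)² + c)/((π/L)² + 1).
Simplifying, α = 5/9.


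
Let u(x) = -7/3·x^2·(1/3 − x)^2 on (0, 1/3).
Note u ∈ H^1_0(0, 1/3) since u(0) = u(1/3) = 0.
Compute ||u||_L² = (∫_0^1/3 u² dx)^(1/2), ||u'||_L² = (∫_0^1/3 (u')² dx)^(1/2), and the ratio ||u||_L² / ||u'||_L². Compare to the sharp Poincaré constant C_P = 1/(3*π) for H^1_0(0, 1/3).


||u||_L² / ||u'||_L² = sqrt(3)/18 < C_P = 1/(3*π).

u(x) = -7/3·x^2·(1/3 − x)^2, so u'(x) = 14*x*(-18*x^2 + 9*x - 1)/27.
u(x) = -7/3·x^2·(1/3 − x)^2 vanishes at x = 0 and x = 1/3, so u ∈ H^1_0(0, 1/3). Differentiate via the product rule and integrate the resulting polynomials term by term.
  ∫_0^1/3 u² dx = ∫_0^1/3 (49*x^8/9 - 196*x^7/27 + 98*x^6/27 - 196*x^5/243 + 49*x^4/729) dx. Term by term:
    ∫_0^1/3 49*x^8/9 dx = 49/1594323;  ∫_0^1/3 -196*x^7/27 dx = -49/354294;  ∫_0^1/3 98*x^6/27 dx = 14/59049;
    ∫_0^1/3 -196*x^5/243 dx = -98/531441;  ∫_0^1/3 49*x^4/729 dx = 49/885735.
  Sum: 49/1594323 − 49/354294 + 14/59049 − 98/531441 + 49/885735 = 7/15943230.
  ∫_0^1/3 (u')² dx = ∫_0^1/3 (784*x^6/9 - 784*x^5/9 + 2548*x^4/81 - 392*x^3/81 + 196*x^2/729) dx. Term by term:
    ∫_0^1/3 784*x^6/9 dx = 112/19683;  ∫_0^1/3 -784*x^5/9 dx = -392/19683;  ∫_0^1/3 2548*x^4/81 dx = 2548/98415;
    ∫_0^1/3 -392*x^3/81 dx = -98/6561;  ∫_0^1/3 196*x^2/729 dx = 196/59049.
  Sum: 112/19683 − 392/19683 + 2548/98415 − 98/6561 + 196/59049 = 14/295245.
∫_0^1/3 u² dx = 7/15943230, so ||u||_L² = sqrt(210)/21870.
∫_0^1/3 (u')² dx = 14/295245, so ||u'||_L² = sqrt(70)/1215.
Ratio ||u||_L² / ||u'||_L² = sqrt(3)/18.
Sharp Poincaré constant on H^1_0(0, 1/3) is C_P = L/π = 1/(3*π), achieved by sin(3*π·x).
A polynomial bump cannot attain the sharp Poincaré constant (only the first sine eigenfunction does), so the ratio is strictly less than C_P, consistent with ||u||_L² ≤ C_P ||u'||_L².


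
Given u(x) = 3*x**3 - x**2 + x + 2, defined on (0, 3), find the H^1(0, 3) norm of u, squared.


||u||_{H^1}^2 = 421341/70

The H^1 norm (squared) on an interval (0, L) is
  ||u||_{H^1}^2 = ∫_0^L u(x)^2 dx + ∫_0^L u'(x)^2 dx.
Compute u'(x) = 9*x**2 - 2*x + 1.
Then u(x)^2 = 9*x**6 - 6*x**5 + 7*x**4 + 10*x**3 - 3*x**2 + 4*x + 4 and u'(x)^2 = 81*x**4 - 36*x**3 + 22*x**2 - 4*x + 1.
Integrate each monomial from 0 to 3 using ∫_0^3 c·x^n dx = c·3^(n+1)/(n+1):
  ∫_0^3 u(x)^2 dx = ∫_0^3 (9*x^6 - 6*x^5 + 7*x^4 + 10*x^3 - 3*x^2 + 4*x + 4) dx. Term by term:
    ∫_0^3 9*x^6 dx = 19683/7;  ∫_0^3 -6*x^5 dx = -729;  ∫_0^3 7*x^4 dx = 1701/5;
    ∫_0^3 10*x^3 dx = 405/2;  ∫_0^3 -3*x^2 dx = -27;  ∫_0^3 4*x dx = 18;
    ∫_0^3 4 dx = 12.
  Sum: 19683/7 − 729 + 1701/5 + 405/2 − 27 + 18 + 12 = 183999/70.
  ∫_0^3 u'(x)^2 dx = ∫_0^3 (81*x^4 - 36*x^3 + 22*x^2 - 4*x + 1) dx. Term by term:
    ∫_0^3 81*x^4 dx = 19683/5;  ∫_0^3 -36*x^3 dx = -729;  ∫_0^3 22*x^2 dx = 198;
    ∫_0^3 -4*x dx = -18;  ∫_0^3 1 dx = 3.
  Sum: 19683/5 − 729 + 198 − 18 + 3 = 16953/5.
Adding: ||u||_{H^1}^2 = 183999/70 + 16953/5 = 421341/70.


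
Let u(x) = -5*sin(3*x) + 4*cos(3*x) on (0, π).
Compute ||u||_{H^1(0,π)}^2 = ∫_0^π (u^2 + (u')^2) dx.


||u||_{H^1(0,π)}^2 = 205*π

u'(x) = -12*sin(3*x) - 15*cos(3*x).
Expand u² and (u')² and integrate term by term on (0, π), using: for integers n ≥ 1, ∫_0^π sin²(nx) dx = ∫_0^π cos²(nx) dx = π/2; for n ≠ n', ∫_0^π sin(nx)sin(n'x) dx = ∫_0^π cos(nx)cos(n'x) dx = 0; and by product-to-sum, ∫_0^π sin(nx)cos(n'x) dx = ½∫_0^π [sin((n+n')x) + sin((n−n')x)] dx, which is 0 when n+n' is even and 2n/(n²−n'²) when n+n' is odd (it need not vanish on (0, π)).
  u² squared terms: (-5)²·∫sin(3x)² dx = 25·π/2 = 25*π/2;  (4)²·∫cos(3x)² dx = 16·π/2 = 8*π.
  u² cross terms: 2·(-5)·(4)·∫sin(3x)·cos(3x) dx = -40·(0) = 0.
  So ∫_0^π u² dx = 25*π/2 + 8*π + 0 = 41*π/2.
  (u')² squared terms: (-15)²·∫cos(3x)² dx = 225·π/2 = 225*π/2;  (-12)²·∫sin(3x)² dx = 144·π/2 = 72*π.
  (u')² cross terms: 2·(-15)·(-12)·∫cos(3x)·sin(3x) dx = 360·(0) = 0.
  So ∫_0^π (u')² dx = 225*π/2 + 72*π + 0 = 369*π/2.
||u||_{H^1}^2 = (41*π/2) + (369*π/2) = 205*π.


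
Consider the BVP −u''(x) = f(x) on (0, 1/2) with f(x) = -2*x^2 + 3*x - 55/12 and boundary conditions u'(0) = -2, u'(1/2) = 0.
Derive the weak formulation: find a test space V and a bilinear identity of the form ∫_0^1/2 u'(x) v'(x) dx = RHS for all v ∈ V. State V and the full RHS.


V = H^1(0, 1/2) (v unrestricted at boundary; u is determined up to an additive constant); weak form: ∫_0^1/2 u'v' dx = ∫_0^1/2 (-2*x^2 + 3*x - 55/12) v dx + 2·v(0) for all v ∈ V.

Multiply both sides by a test function v and integrate from 0 to 1/2:
  ∫_0^1/2 −u''(x) v(x) dx = ∫_0^1/2 f(x) v(x) dx.
Integrate the LHS by parts once:
  ∫_0^1/2 −u'' v dx = −[u'(x) v(x)]_0^1/2 + ∫_0^1/2 u'(x) v'(x) dx.
Thus ∫_0^1/2 u'(x) v'(x) dx = ∫_0^1/2 f(x) v(x) dx + [u'(x) v(x)]_0^1/2.
Choose V so that boundary terms are either known or forced to vanish.
u has inhomogeneous Neumann u'(0) = -2, u'(1/2) = 0. [u' v]_0^1/2 = (0)·v(1/2) − (-2)·v(0) = 2·v(0). Take V = H^1(0, 1/2); boundary term becomes part of RHS.
Weak formulation: find u (satisfying any essential BC) such that ∫_0^1/2 u'(x) v'(x) dx = ∫_0^1/2 f v dx + 2·v(0) for all v ∈ V (Neumann data are natural BCs: they enter the RHS as boundary terms).
Substituting f(x) = -2*x^2 + 3*x - 55/12, the right-hand side is ∫_0^1/2 (-2*x^2 + 3*x - 55/12) v dx + 2·v(0).
Compatibility check (pure Neumann): taking v ≡ 1 ∈ V gives 0 = ∫_0^1/2 f dx + (0) − (-2), i.e. ∫_0^1/2 f dx must equal u'(0) − u'(1/2) = -2. Indeed ∫_0^1/2 (-2*x^2 + 3*x - 55/12) dx = -2, so the data are compatible. The solution is then unique only up to an additive constant (fix it e.g. by requiring ∫_0^1/2 u dx = 0).


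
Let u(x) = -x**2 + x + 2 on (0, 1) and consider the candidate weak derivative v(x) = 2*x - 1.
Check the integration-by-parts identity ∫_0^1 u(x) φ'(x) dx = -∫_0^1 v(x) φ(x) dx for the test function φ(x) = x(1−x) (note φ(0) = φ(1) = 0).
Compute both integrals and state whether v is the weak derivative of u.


LHS = 0, RHS = 0. No, v is not the weak derivative of u.

u(x) = -x**2 + x + 2, classical derivative u'(x) = 1 - 2*x.
φ(x) = x(1−x), so φ'(x) = 1 - 2*x.
Note φ(0) = φ(1) = 0, so the boundary term u·φ vanishes.
LHS = ∫_0^1 u(x) φ'(x) dx = ∫_0^1 (2*x^3 - 3*x^2 - 3*x + 2) dx. Term by term:
  ∫_0^1 2*x^3 dx = 1/2;  ∫_0^1 -3*x^2 dx = -1;  ∫_0^1 -3*x dx = -3/2;
  ∫_0^1 2 dx = 2.
Sum: 1/2 − 1 − 3/2 + 2 = 0.
So LHS = 0.
∫_0^1 v(x) φ(x) dx = ∫_0^1 (-2*x^3 + 3*x^2 - x) dx. Term by term:
  ∫_0^1 -2*x^3 dx = -1/2;  ∫_0^1 3*x^2 dx = 1;  ∫_0^1 -x dx = -1/2.
Sum: -1/2 + 1 − 1/2 = 0.
So RHS = -∫_0^1 v(x) φ(x) dx = 0.
LHS = RHS, so the identity holds for this particular φ. But this is necessary, not sufficient: a weak derivative must satisfy the identity for EVERY test function in C_c^∞(0, 1).
Here u is smooth, so its weak derivative equals its classical derivative u'(x) = 1 - 2*x. Since v(x) = 2*x - 1 ≠ u'(x), v is NOT the weak derivative of u — the agreement for this single φ is a coincidence (the difference v − u' happens to be L²-orthogonal to this φ).


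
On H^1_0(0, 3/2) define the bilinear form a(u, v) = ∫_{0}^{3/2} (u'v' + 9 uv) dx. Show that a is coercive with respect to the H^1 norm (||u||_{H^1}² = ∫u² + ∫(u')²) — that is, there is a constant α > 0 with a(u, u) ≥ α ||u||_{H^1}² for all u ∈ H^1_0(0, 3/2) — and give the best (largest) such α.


α = 1

Coercivity of a(·,·) on H^1_0(0, 3/2) means a(u, u) ≥ α ||u||_{H^1}² for every u ∈ H^1_0.
The interval has length L = 3/2, and Poincaré/coercivity depend only on L. Here a(u, u) = ∫(u')² + (9)·∫u².
Here c = 9 ≥ 1, so a(u,u) = ∫(u')² + c∫u² ≥ ∫(u')² + ∫u² = ||u||_{H^1}², i.e. α = 1 works. No larger α is possible: a(u,u) ≥ α||u||_{H^1}² means (1−α)∫(u')² ≥ (α−c)∫u², and for the modes u_n = sin(nπ(x−x₀)/L) (x₀ the left endpoint) one has ∫u_n²/∫(u_n')² = (L/(nπ))² → 0, so a(u_n,u_n)/||u_n||_{H^1}² → 1. Hence the optimal constant is α = 1.
Therefore α = 1.


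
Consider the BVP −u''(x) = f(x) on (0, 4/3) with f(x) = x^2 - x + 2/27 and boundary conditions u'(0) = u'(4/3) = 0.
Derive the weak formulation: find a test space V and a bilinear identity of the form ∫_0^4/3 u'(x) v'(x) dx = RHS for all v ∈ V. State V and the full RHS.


V = H^1(0, 4/3) (no boundary constraint on v; u is determined up to an additive constant); weak form: ∫_0^4/3 u'v' dx = ∫_0^4/3 (x^2 - x + 2/27) v dx for all v ∈ V.

Multiply both sides by a test function v and integrate from 0 to 4/3:
  ∫_0^4/3 −u''(x) v(x) dx = ∫_0^4/3 f(x) v(x) dx.
Integrate the LHS by parts once:
  ∫_0^4/3 −u'' v dx = −[u'(x) v(x)]_0^4/3 + ∫_0^4/3 u'(x) v'(x) dx.
Thus ∫_0^4/3 u'(x) v'(x) dx = ∫_0^4/3 f(x) v(x) dx + [u'(x) v(x)]_0^4/3.
Choose V so that boundary terms are either known or forced to vanish.
u has homogeneous Neumann: u'(0) = u'(4/3) = 0. So [u' v]_0^4/3 = 0·v(4/3) − 0·v(0) = 0 for any v; take V = H^1(0, 4/3).
Weak formulation: find u (satisfying any essential BC) such that ∫_0^4/3 u'(x) v'(x) dx = ∫_0^4/3 f v dx for all v ∈ V (homogeneous Neumann, so boundary terms vanish).
Substituting f(x) = x^2 - x + 2/27, the right-hand side is ∫_0^4/3 (x^2 - x + 2/27) v dx.
Compatibility check (pure Neumann): taking v ≡ 1 ∈ V gives 0 = ∫_0^4/3 f dx + (0) − (0), i.e. ∫_0^4/3 f dx must equal u'(0) − u'(4/3) = 0. Indeed ∫_0^4/3 (x^2 - x + 2/27) dx = 0, so the data are compatible. The solution is then unique only up to an additive constant (fix it e.g. by requiring ∫_0^4/3 u dx = 0).


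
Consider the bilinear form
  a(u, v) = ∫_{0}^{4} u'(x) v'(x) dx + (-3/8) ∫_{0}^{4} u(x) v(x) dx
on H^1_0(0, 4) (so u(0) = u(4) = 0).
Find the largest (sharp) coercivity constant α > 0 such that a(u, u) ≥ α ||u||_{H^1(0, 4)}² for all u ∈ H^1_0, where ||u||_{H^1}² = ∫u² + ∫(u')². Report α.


α = (-6 + π^2)/(π^2 + 16)

Coercivity of a(·,·) on H^1_0(0, 4) means a(u, u) ≥ α ||u||_{H^1}² for every u ∈ H^1_0.
The interval has length L = 4, and Poincaré/coercivity depend only on L. Here a(u, u) = ∫(u')² + (-3/8)·∫u².
Here c = -3/8 < 0 with |c| < (π/L)² = π^2/16, so coercivity still holds. The condition a(u,u) ≥ α||u||_{H^1}² reads (1−α)∫(u')² ≥ (α−c)∫u². Any admissible α is ≤ 1 (rapidly oscillating u have ∫u²/∫(u')² → 0), and α = 1 would force 0 ≥ (1−c)∫u², impossible since c < 1; so 1−α > 0. By the sharp Poincaré inequality on H^1_0 of an interval of length L, ∫(u')² ≥ (π/L)²∫u² with equality for the first sine mode sin(π(x−x₀)/L) (x₀ the left endpoint), so the inequality holds for all u iff (1−α)(π/L)² ≥ α − c, i.e. α ≤ ((π/L)² + c)/((π/L)² + 1) = (1 + c(L/π)²)/(1 + (L/π)²). (Direct route, valid since c ≤ 0: Poincaré gives c∫u² ≥ c(L/π)²∫(u')², so a(u,u) ≥ (1 + c(L/π)²)∫(u')², while ||u||_{H^1}² ≤ (1 + (L/π)²)∫(u')²; dividing yields the same α.) With (π/L)² = π^2/16 and c = -3/8, the largest admissible constant is α = ((π/L)² + c)/((π/L)² + 1).
Simplifying, α = (-6 + π^2)/(π^2 + 16).


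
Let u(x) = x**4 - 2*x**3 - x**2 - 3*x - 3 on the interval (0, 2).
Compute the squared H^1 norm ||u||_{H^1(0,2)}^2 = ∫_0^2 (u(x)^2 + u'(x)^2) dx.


||u||_{H^1}^2 = 66832/315

The H^1 norm (squared) on an interval (0, L) is
  ||u||_{H^1}^2 = ∫_0^L u(x)^2 dx + ∫_0^L u'(x)^2 dx.
Compute u'(x) = 4*x**3 - 6*x**2 - 2*x - 3.
Then u(x)^2 = x**8 - 4*x**7 + 2*x**6 - 2*x**5 + 7*x**4 + 18*x**3 + 15*x**2 + 18*x + 9 and u'(x)^2 = 16*x**6 - 48*x**5 + 20*x**4 + 40*x**2 + 12*x + 9.
Integrate each monomial from 0 to 2 using ∫_0^2 c·x^n dx = c·2^(n+1)/(n+1):
  ∫_0^2 u(x)^2 dx = ∫_0^2 (x^8 - 4*x^7 + 2*x^6 - 2*x^5 + 7*x^4 + 18*x^3 + 15*x^2 + 18*x + 9) dx. Term by term:
    ∫_0^2 x^8 dx = 512/9;  ∫_0^2 -4*x^7 dx = -128;  ∫_0^2 2*x^6 dx = 256/7;
    ∫_0^2 -2*x^5 dx = -64/3;  ∫_0^2 7*x^4 dx = 224/5;  ∫_0^2 18*x^3 dx = 72;
    ∫_0^2 15*x^2 dx = 40;  ∫_0^2 18*x dx = 36;  ∫_0^2 9 dx = 18.
  Sum: 512/9 − 128 + 256/7 − 64/3 + 224/5 + 72 + 40 + 36 + 18 = 48802/315.
  ∫_0^2 u'(x)^2 dx = ∫_0^2 (16*x^6 - 48*x^5 + 20*x^4 + 40*x^2 + 12*x + 9) dx. Term by term:
    ∫_0^2 16*x^6 dx = 2048/7;  ∫_0^2 -48*x^5 dx = -512;  ∫_0^2 20*x^4 dx = 128;
    ∫_0^2 40*x^2 dx = 320/3;  ∫_0^2 12*x dx = 24;  ∫_0^2 9 dx = 18.
  Sum: 2048/7 − 512 + 128 + 320/3 + 24 + 18 = 1202/21.
Adding: ||u||_{H^1}^2 = 48802/315 + 1202/21 = 66832/315.


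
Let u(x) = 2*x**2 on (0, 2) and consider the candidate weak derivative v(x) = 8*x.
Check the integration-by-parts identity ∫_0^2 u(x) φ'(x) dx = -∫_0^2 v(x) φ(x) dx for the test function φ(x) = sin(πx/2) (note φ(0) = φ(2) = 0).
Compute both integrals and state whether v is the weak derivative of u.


LHS = -16/π, RHS = -32/π. No, v is not the weak derivative of u.

u(x) = 2*x**2, classical derivative u'(x) = 4*x.
φ(x) = sin(πx/2), so φ'(x) = π*cos(π*x/2)/2.
Note φ(0) = φ(2) = 0, so the boundary term u·φ vanishes.
LHS = ∫_0^2 u(x) φ'(x) dx = ∫_0^2 (π*x^2*cos(π*x/2)) dx. Term by term:
  ∫_0^2 π*x^2*cos(π*x/2) dx = -16/π.
So LHS = -16/π.
∫_0^2 v(x) φ(x) dx = ∫_0^2 (8*x*sin(π*x/2)) dx. Term by term:
  ∫_0^2 8*x*sin(π*x/2) dx = 32/π.
So RHS = -∫_0^2 v(x) φ(x) dx = -32/π.
LHS − RHS = 16/π ≠ 0, so the identity fails.
(For a valid weak derivative the identity must hold for EVERY test function, in particular this one. The failure shows v is NOT the weak derivative of u.)
Correct weak derivative would be u'(x) = 4*x.


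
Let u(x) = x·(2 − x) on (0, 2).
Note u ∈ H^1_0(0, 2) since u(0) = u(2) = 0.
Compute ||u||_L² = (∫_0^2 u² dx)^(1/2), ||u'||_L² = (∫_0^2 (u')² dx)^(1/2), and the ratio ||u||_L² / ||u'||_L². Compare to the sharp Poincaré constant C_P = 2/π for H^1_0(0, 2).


||u||_L² / ||u'||_L² = sqrt(10)/5 < C_P = 2/π.

u(x) = x·(2 − x), so u'(x) = 2 - 2*x.
u(x) = x·(2 − x) vanishes at x = 0 and x = 2, so u ∈ H^1_0(0, 2). Differentiate via the product rule and integrate the resulting polynomials term by term.
  ∫_0^2 u² dx = ∫_0^2 (x^4 - 4*x^3 + 4*x^2) dx. Term by term:
    ∫_0^2 x^4 dx = 32/5;  ∫_0^2 -4*x^3 dx = -16;  ∫_0^2 4*x^2 dx = 32/3.
  Sum: 32/5 − 16 + 32/3 = 16/15.
  ∫_0^2 (u')² dx = ∫_0^2 (4*x^2 - 8*x + 4) dx. Term by term:
    ∫_0^2 4*x^2 dx = 32/3;  ∫_0^2 -8*x dx = -16;  ∫_0^2 4 dx = 8.
  Sum: 32/3 − 16 + 8 = 8/3.
∫_0^2 u² dx = 16/15, so ||u||_L² = 4*sqrt(15)/15.
∫_0^2 (u')² dx = 8/3, so ||u'||_L² = 2*sqrt(6)/3.
Ratio ||u||_L² / ||u'||_L² = sqrt(10)/5.
Sharp Poincaré constant on H^1_0(0, 2) is C_P = L/π = 2/π, achieved by sin(π/2·x).
A polynomial bump cannot attain the sharp Poincaré constant (only the first sine eigenfunction does), so the ratio is strictly less than C_P, consistent with ||u||_L² ≤ C_P ||u'||_L².


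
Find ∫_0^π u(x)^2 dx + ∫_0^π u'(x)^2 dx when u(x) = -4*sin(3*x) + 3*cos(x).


||u||_{H^1(0,π)}^2 = 89*π

u'(x) = -3*sin(x) - 12*cos(3*x).
Expand u² and (u')² and integrate term by term on (0, π), using: for integers n ≥ 1, ∫_0^π sin²(nx) dx = ∫_0^π cos²(nx) dx = π/2; for n ≠ n', ∫_0^π sin(nx)sin(n'x) dx = ∫_0^π cos(nx)cos(n'x) dx = 0; and by product-to-sum, ∫_0^π sin(nx)cos(n'x) dx = ½∫_0^π [sin((n+n')x) + sin((n−n')x)] dx, which is 0 when n+n' is even and 2n/(n²−n'²) when n+n' is odd (it need not vanish on (0, π)).
  u² squared terms: (-4)²·∫sin(3x)² dx = 16·π/2 = 8*π;  (3)²·∫cos(x)² dx = 9·π/2 = 9*π/2.
  u² cross terms: 2·(-4)·(3)·∫sin(3x)·cos(x) dx = -24·(0) = 0.
  So ∫_0^π u² dx = 8*π + 9*π/2 + 0 = 25*π/2.
  (u')² squared terms: (-12)²·∫cos(3x)² dx = 144·π/2 = 72*π;  (-3)²·∫sin(x)² dx = 9·π/2 = 9*π/2.
  (u')² cross terms: 2·(-12)·(-3)·∫cos(3x)·sin(x) dx = 72·(0) = 0.
  So ∫_0^π (u')² dx = 72*π + 9*π/2 + 0 = 153*π/2.
||u||_{H^1}^2 = (25*π/2) + (153*π/2) = 89*π.


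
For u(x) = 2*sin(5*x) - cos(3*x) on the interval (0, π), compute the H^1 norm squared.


||u||_{H^1(0,π)}^2 = 57*π

u'(x) = 3*sin(3*x) + 10*cos(5*x).
Expand u² and (u')² and integrate term by term on (0, π), using: for integers n ≥ 1, ∫_0^π sin²(nx) dx = ∫_0^π cos²(nx) dx = π/2; for n ≠ n', ∫_0^π sin(nx)sin(n'x) dx = ∫_0^π cos(nx)cos(n'x) dx = 0; and by product-to-sum, ∫_0^π sin(nx)cos(n'x) dx = ½∫_0^π [sin((n+n')x) + sin((n−n')x)] dx, which is 0 when n+n' is even and 2n/(n²−n'²) when n+n' is odd (it need not vanish on (0, π)).
  u² squared terms: (-1)²·∫cos(3x)² dx = 1·π/2 = π/2;  (2)²·∫sin(5x)² dx = 4·π/2 = 2*π.
  u² cross terms: 2·(-1)·(2)·∫cos(3x)·sin(5x) dx = -4·(0) = 0.
  So ∫_0^π u² dx = π/2 + 2*π + 0 = 5*π/2.
  (u')² squared terms: (3)²·∫sin(3x)² dx = 9·π/2 = 9*π/2;  (10)²·∫cos(5x)² dx = 100·π/2 = 50*π.
  (u')² cross terms: 2·(3)·(10)·∫sin(3x)·cos(5x) dx = 60·(0) = 0.
  So ∫_0^π (u')² dx = 9*π/2 + 50*π + 0 = 109*π/2.
||u||_{H^1}^2 = (5*π/2) + (109*π/2) = 57*π.


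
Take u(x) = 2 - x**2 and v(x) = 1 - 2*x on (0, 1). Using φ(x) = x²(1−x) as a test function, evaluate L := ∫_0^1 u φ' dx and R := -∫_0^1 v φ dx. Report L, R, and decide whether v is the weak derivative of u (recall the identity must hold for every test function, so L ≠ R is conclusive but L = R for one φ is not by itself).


LHS = 1/10, RHS = 1/60. No, v is not the weak derivative of u.

u(x) = 2 - x**2, classical derivative u'(x) = -2*x.
φ(x) = x²(1−x), so φ'(x) = x*(2 - 3*x).
Note φ(0) = φ(1) = 0, so the boundary term u·φ vanishes.
LHS = ∫_0^1 u(x) φ'(x) dx = ∫_0^1 (3*x^4 - 2*x^3 - 6*x^2 + 4*x) dx. Term by term:
  ∫_0^1 3*x^4 dx = 3/5;  ∫_0^1 -2*x^3 dx = -1/2;  ∫_0^1 -6*x^2 dx = -2;
  ∫_0^1 4*x dx = 2.
Sum: 3/5 − 1/2 − 2 + 2 = 1/10.
So LHS = 1/10.
∫_0^1 v(x) φ(x) dx = ∫_0^1 (2*x^4 - 3*x^3 + x^2) dx. Term by term:
  ∫_0^1 2*x^4 dx = 2/5;  ∫_0^1 -3*x^3 dx = -3/4;  ∫_0^1 x^2 dx = 1/3.
Sum: 2/5 − 3/4 + 1/3 = -1/60.
So RHS = -∫_0^1 v(x) φ(x) dx = 1/60.
LHS − RHS = 1/12 ≠ 0, so the identity fails.
(For a valid weak derivative the identity must hold for EVERY test function, in particular this one. The failure shows v is NOT the weak derivative of u.)
Correct weak derivative would be u'(x) = -2*x.


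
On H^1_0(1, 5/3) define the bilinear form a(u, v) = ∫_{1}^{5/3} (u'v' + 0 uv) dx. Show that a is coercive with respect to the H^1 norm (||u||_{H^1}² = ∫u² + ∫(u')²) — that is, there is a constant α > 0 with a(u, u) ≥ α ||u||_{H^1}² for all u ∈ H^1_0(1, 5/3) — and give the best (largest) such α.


α = 9*π^2/(4 + 9*π^2)

Coercivity of a(·,·) on H^1_0(1, 5/3) means a(u, u) ≥ α ||u||_{H^1}² for every u ∈ H^1_0.
The interval has length L = 2/3, and Poincaré/coercivity depend only on L. Here a(u, u) = ∫(u')² + (0)·∫u².
Here c = 0, so a(u,u) = ∫(u')² alone. The condition a(u,u) ≥ α||u||_{H^1}² reads (1−α)∫(u')² ≥ (α−c)∫u². Any admissible α is ≤ 1 (rapidly oscillating u have ∫u²/∫(u')² → 0), and α = 1 would force 0 ≥ (1−c)∫u², impossible since c < 1; so 1−α > 0. By the sharp Poincaré inequality on H^1_0 of an interval of length L, ∫(u')² ≥ (π/L)²∫u² with equality for the first sine mode sin(π(x−x₀)/L) (x₀ the left endpoint), so the inequality holds for all u iff (1−α)(π/L)² ≥ α − c, i.e. α ≤ ((π/L)² + c)/((π/L)² + 1) = (1 + c(L/π)²)/(1 + (L/π)²). (Direct route, valid since c ≤ 0: Poincaré gives c∫u² ≥ c(L/π)²∫(u')², so a(u,u) ≥ (1 + c(L/π)²)∫(u')², while ||u||_{H^1}² ≤ (1 + (L/π)²)∫(u')²; dividing yields the same α.) With (π/L)² = 9*π^2/4 and c = 0, the largest admissible constant is α = ((π/L)² + c)/((π/L)² + 1).
Simplifying, α = 9*π^2/(4 + 9*π^2).


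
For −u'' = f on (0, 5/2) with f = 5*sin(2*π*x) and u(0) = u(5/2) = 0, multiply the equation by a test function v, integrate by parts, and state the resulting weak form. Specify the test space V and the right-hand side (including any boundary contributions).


V = H^1_0(0, 5/2) (so v(0) = v(5/2) = 0); weak form: ∫_0^5/2 u'v' dx = ∫_0^5/2 (5*sin(2*π*x)) v dx for all v ∈ V.

Multiply both sides by a test function v and integrate from 0 to 5/2:
  ∫_0^5/2 −u''(x) v(x) dx = ∫_0^5/2 f(x) v(x) dx.
Integrate the LHS by parts once:
  ∫_0^5/2 −u'' v dx = −[u'(x) v(x)]_0^5/2 + ∫_0^5/2 u'(x) v'(x) dx.
Thus ∫_0^5/2 u'(x) v'(x) dx = ∫_0^5/2 f(x) v(x) dx + [u'(x) v(x)]_0^5/2.
Choose V so that boundary terms are either known or forced to vanish.
u is Dirichlet: u(0) = u(5/2) = 0. Let V = H^1_0(0, 5/2); then v(0) = v(5/2) = 0, and [u' v]_0^5/2 = 0.
Weak formulation: find u (satisfying any essential BC) such that ∫_0^5/2 u'(x) v'(x) dx = ∫_0^5/2 f v dx for all v ∈ V.
Substituting f(x) = 5*sin(2*π*x), the right-hand side is ∫_0^5/2 (5*sin(2*π*x)) v dx.


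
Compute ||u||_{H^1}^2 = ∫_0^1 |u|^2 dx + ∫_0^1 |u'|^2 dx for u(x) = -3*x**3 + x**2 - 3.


||u||_{H^1}^2 = 4309/210

The H^1 norm (squared) on an interval (0, L) is
  ||u||_{H^1}^2 = ∫_0^L u(x)^2 dx + ∫_0^L u'(x)^2 dx.
Compute u'(x) = -9*x**2 + 2*x.
Then u(x)^2 = 9*x**6 - 6*x**5 + x**4 + 18*x**3 - 6*x**2 + 9 and u'(x)^2 = 81*x**4 - 36*x**3 + 4*x**2.
Integrate each monomial from 0 to 1 using ∫_0^1 c·x^n dx = c·1^(n+1)/(n+1):
  ∫_0^1 u(x)^2 dx = ∫_0^1 (9*x^6 - 6*x^5 + x^4 + 18*x^3 - 6*x^2 + 9) dx. Term by term:
    ∫_0^1 9*x^6 dx = 9/7;  ∫_0^1 -6*x^5 dx = -1;  ∫_0^1 x^4 dx = 1/5;
    ∫_0^1 18*x^3 dx = 9/2;  ∫_0^1 -6*x^2 dx = -2;  ∫_0^1 9 dx = 9.
  Sum: 9/7 − 1 + 1/5 + 9/2 − 2 + 9 = 839/70.
  ∫_0^1 u'(x)^2 dx = ∫_0^1 (81*x^4 - 36*x^3 + 4*x^2) dx. Term by term:
    ∫_0^1 81*x^4 dx = 81/5;  ∫_0^1 -36*x^3 dx = -9;  ∫_0^1 4*x^2 dx = 4/3.
  Sum: 81/5 − 9 + 4/3 = 128/15.
Adding: ||u||_{H^1}^2 = 839/70 + 128/15 = 4309/210.


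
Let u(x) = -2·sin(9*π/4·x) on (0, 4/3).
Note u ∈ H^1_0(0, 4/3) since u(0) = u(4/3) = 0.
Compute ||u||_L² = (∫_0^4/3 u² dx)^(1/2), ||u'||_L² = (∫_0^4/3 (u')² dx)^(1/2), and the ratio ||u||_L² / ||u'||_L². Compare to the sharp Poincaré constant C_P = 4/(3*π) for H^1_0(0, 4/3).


||u||_L² / ||u'||_L² = 4/(9*π) < C_P = 4/(3*π).

u(x) = -2·sin(9*π/4·x), so u'(x) = -9*π*cos(9*π*x/4)/2.
Writing u(x) = A·sin(kπx/L) with A = -2 and k = 3, use ∫_0^L sin²(kπx/L) dx = L/2 and ∫_0^L cos²(kπx/L) dx = L/2.
u² = 4·sin²(9*π/4·x) and (u')² = 81*π^2/4·cos²(9*π/4·x), and each of sin², cos² integrates to L/2 = 2/3 over (0, 4/3).
∫_0^4/3 u² dx = 8/3, so ||u||_L² = 2*sqrt(6)/3.
∫_0^4/3 (u')² dx = 27*π^2/2, so ||u'||_L² = 3*sqrt(6)*π/2.
Ratio ||u||_L² / ||u'||_L² = 4/(9*π).
Sharp Poincaré constant on H^1_0(0, 4/3) is C_P = L/π = 4/(3*π), achieved by sin(3*π/4·x).
This is the k = 3 harmonic; the ratio L/(kπ) is strictly less than C_P = L/π, consistent with the sharp inequality ||u||_L² ≤ C_P ||u'||_L².


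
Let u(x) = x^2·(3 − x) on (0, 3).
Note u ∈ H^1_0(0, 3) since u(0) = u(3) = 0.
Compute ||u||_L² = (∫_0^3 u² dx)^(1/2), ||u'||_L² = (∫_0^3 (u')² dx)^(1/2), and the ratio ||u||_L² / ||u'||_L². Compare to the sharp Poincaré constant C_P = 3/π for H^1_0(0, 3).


||u||_L² / ||u'||_L² = 3*sqrt(14)/14 < C_P = 3/π.

u(x) = x^2·(3 − x), so u'(x) = 3*x*(2 - x).
u(x) = x^2·(3 − x) vanishes at x = 0 and x = 3, so u ∈ H^1_0(0, 3). Differentiate via the product rule and integrate the resulting polynomials term by term.
  ∫_0^3 u² dx = ∫_0^3 (x^6 - 6*x^5 + 9*x^4) dx. Term by term:
    ∫_0^3 x^6 dx = 2187/7;  ∫_0^3 -6*x^5 dx = -729;  ∫_0^3 9*x^4 dx = 2187/5.
  Sum: 2187/7 − 729 + 2187/5 = 729/35.
  ∫_0^3 (u')² dx = ∫_0^3 (9*x^4 - 36*x^3 + 36*x^2) dx. Term by term:
    ∫_0^3 9*x^4 dx = 2187/5;  ∫_0^3 -36*x^3 dx = -729;  ∫_0^3 36*x^2 dx = 324.
  Sum: 2187/5 − 729 + 324 = 162/5.
∫_0^3 u² dx = 729/35, so ||u||_L² = 27*sqrt(35)/35.
∫_0^3 (u')² dx = 162/5, so ||u'||_L² = 9*sqrt(10)/5.
Ratio ||u||_L² / ||u'||_L² = 3*sqrt(14)/14.
Sharp Poincaré constant on H^1_0(0, 3) is C_P = L/π = 3/π, achieved by sin(π/3·x).
A polynomial bump cannot attain the sharp Poincaré constant (only the first sine eigenfunction does), so the ratio is strictly less than C_P, consistent with ||u||_L² ≤ C_P ||u'||_L².


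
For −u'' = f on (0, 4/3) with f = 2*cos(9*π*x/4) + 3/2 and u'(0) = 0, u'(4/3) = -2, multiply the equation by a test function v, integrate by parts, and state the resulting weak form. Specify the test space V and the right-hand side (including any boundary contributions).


V = H^1(0, 4/3) (v unrestricted at boundary; u is determined up to an additive constant); weak form: ∫_0^4/3 u'v' dx = ∫_0^4/3 (2*cos(9*π*x/4) + 3/2) v dx − 2·v(4/3) for all v ∈ V.

Multiply both sides by a test function v and integrate from 0 to 4/3:
  ∫_0^4/3 −u''(x) v(x) dx = ∫_0^4/3 f(x) v(x) dx.
Integrate the LHS by parts once:
  ∫_0^4/3 −u'' v dx = −[u'(x) v(x)]_0^4/3 + ∫_0^4/3 u'(x) v'(x) dx.
Thus ∫_0^4/3 u'(x) v'(x) dx = ∫_0^4/3 f(x) v(x) dx + [u'(x) v(x)]_0^4/3.
Choose V so that boundary terms are either known or forced to vanish.
u has inhomogeneous Neumann u'(0) = 0, u'(4/3) = -2. [u' v]_0^4/3 = (-2)·v(4/3) − (0)·v(0) = − 2·v(4/3). Take V = H^1(0, 4/3); boundary term becomes part of RHS.
Weak formulation: find u (satisfying any essential BC) such that ∫_0^4/3 u'(x) v'(x) dx = ∫_0^4/3 f v dx − 2·v(4/3) for all v ∈ V (Neumann data are natural BCs: they enter the RHS as boundary terms).
Substituting f(x) = 2*cos(9*π*x/4) + 3/2, the right-hand side is ∫_0^4/3 (2*cos(9*π*x/4) + 3/2) v dx − 2·v(4/3).
Compatibility check (pure Neumann): taking v ≡ 1 ∈ V gives 0 = ∫_0^4/3 f dx + (-2) − (0), i.e. ∫_0^4/3 f dx must equal u'(0) − u'(4/3) = 2. Indeed ∫_0^4/3 (2*cos(9*π*x/4) + 3/2) dx = 2, so the data are compatible. The solution is then unique only up to an additive constant (fix it e.g. by requiring ∫_0^4/3 u dx = 0).


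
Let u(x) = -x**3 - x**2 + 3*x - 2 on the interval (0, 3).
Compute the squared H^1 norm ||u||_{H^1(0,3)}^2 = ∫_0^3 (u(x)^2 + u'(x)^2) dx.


||u||_{H^1}^2 = 61203/70

The H^1 norm (squared) on an interval (0, L) is
  ||u||_{H^1}^2 = ∫_0^L u(x)^2 dx + ∫_0^L u'(x)^2 dx.
Compute u'(x) = -3*x**2 - 2*x + 3.
Then u(x)^2 = x**6 + 2*x**5 - 5*x**4 - 2*x**3 + 13*x**2 - 12*x + 4 and u'(x)^2 = 9*x**4 + 12*x**3 - 14*x**2 - 12*x + 9.
Integrate each monomial from 0 to 3 using ∫_0^3 c·x^n dx = c·3^(n+1)/(n+1):
  ∫_0^3 u(x)^2 dx = ∫_0^3 (x^6 + 2*x^5 - 5*x^4 - 2*x^3 + 13*x^2 - 12*x + 4) dx. Term by term:
    ∫_0^3 x^6 dx = 2187/7;  ∫_0^3 2*x^5 dx = 243;  ∫_0^3 -5*x^4 dx = -243;
    ∫_0^3 -2*x^3 dx = -81/2;  ∫_0^3 13*x^2 dx = 117;  ∫_0^3 -12*x dx = -54;
    ∫_0^3 4 dx = 12.
  Sum: 2187/7 + 243 − 243 − 81/2 + 117 − 54 + 12 = 4857/14.
  ∫_0^3 u'(x)^2 dx = ∫_0^3 (9*x^4 + 12*x^3 - 14*x^2 - 12*x + 9) dx. Term by term:
    ∫_0^3 9*x^4 dx = 2187/5;  ∫_0^3 12*x^3 dx = 243;  ∫_0^3 -14*x^2 dx = -126;
    ∫_0^3 -12*x dx = -54;  ∫_0^3 9 dx = 27.
  Sum: 2187/5 + 243 − 126 − 54 + 27 = 2637/5.
Adding: ||u||_{H^1}^2 = 4857/14 + 2637/5 = 61203/70.


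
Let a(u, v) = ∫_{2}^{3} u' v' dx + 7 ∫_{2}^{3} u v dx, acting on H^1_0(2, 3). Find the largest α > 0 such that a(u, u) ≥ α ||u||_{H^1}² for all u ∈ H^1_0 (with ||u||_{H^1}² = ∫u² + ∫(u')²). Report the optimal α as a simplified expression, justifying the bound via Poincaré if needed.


α = 1

Coercivity of a(·,·) on H^1_0(2, 3) means a(u, u) ≥ α ||u||_{H^1}² for every u ∈ H^1_0.
The interval has length L = 1, and Poincaré/coercivity depend only on L. Here a(u, u) = ∫(u')² + (7)·∫u².
Here c = 7 ≥ 1, so a(u,u) = ∫(u')² + c∫u² ≥ ∫(u')² + ∫u² = ||u||_{H^1}², i.e. α = 1 works. No larger α is possible: a(u,u) ≥ α||u||_{H^1}² means (1−α)∫(u')² ≥ (α−c)∫u², and for the modes u_n = sin(nπ(x−x₀)/L) (x₀ the left endpoint) one has ∫u_n²/∫(u_n')² = (L/(nπ))² → 0, so a(u_n,u_n)/||u_n||_{H^1}² → 1. Hence the optimal constant is α = 1.
Therefore α = 1.


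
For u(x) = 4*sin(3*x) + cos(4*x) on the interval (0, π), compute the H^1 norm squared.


||u||_{H^1(0,π)}^2 = -816/7 + 177*π/2

u'(x) = -4*sin(4*x) + 12*cos(3*x).
Expand u² and (u')² and integrate term by term on (0, π), using: for integers n ≥ 1, ∫_0^π sin²(nx) dx = ∫_0^π cos²(nx) dx = π/2; for n ≠ n', ∫_0^π sin(nx)sin(n'x) dx = ∫_0^π cos(nx)cos(n'x) dx = 0; and by product-to-sum, ∫_0^π sin(nx)cos(n'x) dx = ½∫_0^π [sin((n+n')x) + sin((n−n')x)] dx, which is 0 when n+n' is even and 2n/(n²−n'²) when n+n' is odd (it need not vanish on (0, π)).
  u² squared terms: (4)²·∫sin(3x)² dx = 16·π/2 = 8*π;  (1)²·∫cos(4x)² dx = 1·π/2 = π/2.
  u² cross terms: 2·(4)·(1)·∫sin(3x)·cos(4x) dx = 8·(-6/7) = -48/7.
  So ∫_0^π u² dx = 8*π + π/2 − 48/7 = -48/7 + 17*π/2.
  (u')² squared terms: (-4)²·∫sin(4x)² dx = 16·π/2 = 8*π;  (12)²·∫cos(3x)² dx = 144·π/2 = 72*π.
  (u')² cross terms: 2·(-4)·(12)·∫sin(4x)·cos(3x) dx = -96·(8/7) = -768/7.
  So ∫_0^π (u')² dx = 8*π + 72*π − 768/7 = -768/7 + 80*π.
||u||_{H^1}^2 = (-48/7 + 17*π/2) + (-768/7 + 80*π) = -816/7 + 177*π/2.


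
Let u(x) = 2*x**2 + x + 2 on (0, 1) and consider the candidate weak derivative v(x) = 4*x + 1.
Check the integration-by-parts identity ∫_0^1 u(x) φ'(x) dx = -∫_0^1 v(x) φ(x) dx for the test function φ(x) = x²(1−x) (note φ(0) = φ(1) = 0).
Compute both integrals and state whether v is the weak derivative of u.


LHS = -17/60, RHS = -17/60. Yes, v = u' weakly.

u(x) = 2*x**2 + x + 2, classical derivative u'(x) = 4*x + 1.
φ(x) = x²(1−x), so φ'(x) = x*(2 - 3*x).
Note φ(0) = φ(1) = 0, so the boundary term u·φ vanishes.
LHS = ∫_0^1 u(x) φ'(x) dx = ∫_0^1 (-6*x^4 + x^3 - 4*x^2 + 4*x) dx. Term by term:
  ∫_0^1 -6*x^4 dx = -6/5;  ∫_0^1 x^3 dx = 1/4;  ∫_0^1 -4*x^2 dx = -4/3;
  ∫_0^1 4*x dx = 2.
Sum: -6/5 + 1/4 − 4/3 + 2 = -17/60.
So LHS = -17/60.
∫_0^1 v(x) φ(x) dx = ∫_0^1 (-4*x^4 + 3*x^3 + x^2) dx. Term by term:
  ∫_0^1 -4*x^4 dx = -4/5;  ∫_0^1 3*x^3 dx = 3/4;  ∫_0^1 x^2 dx = 1/3.
Sum: -4/5 + 3/4 + 1/3 = 17/60.
So RHS = -∫_0^1 v(x) φ(x) dx = -17/60.
LHS = RHS, so the identity holds for this test φ.
Moreover u is smooth here and v(x) = u'(x) = 4*x + 1 pointwise, so the identity holds for every test function. Hence v is the weak derivative of u.


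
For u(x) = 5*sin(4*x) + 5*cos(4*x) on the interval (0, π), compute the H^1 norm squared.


||u||_{H^1(0,π)}^2 = 425*π

u'(x) = -20*sin(4*x) + 20*cos(4*x).
Expand u² and (u')² and integrate term by term on (0, π), using: for integers n ≥ 1, ∫_0^π sin²(nx) dx = ∫_0^π cos²(nx) dx = π/2; for n ≠ n', ∫_0^π sin(nx)sin(n'x) dx = ∫_0^π cos(nx)cos(n'x) dx = 0; and by product-to-sum, ∫_0^π sin(nx)cos(n'x) dx = ½∫_0^π [sin((n+n')x) + sin((n−n')x)] dx, which is 0 when n+n' is even and 2n/(n²−n'²) when n+n' is odd (it need not vanish on (0, π)).
  u² squared terms: (5)²·∫cos(4x)² dx = 25·π/2 = 25*π/2;  (5)²·∫sin(4x)² dx = 25·π/2 = 25*π/2.
  u² cross terms: 2·(5)·(5)·∫cos(4x)·sin(4x) dx = 50·(0) = 0.
  So ∫_0^π u² dx = 25*π/2 + 25*π/2 + 0 = 25*π.
  (u')² squared terms: (-20)²·∫sin(4x)² dx = 400·π/2 = 200*π;  (20)²·∫cos(4x)² dx = 400·π/2 = 200*π.
  (u')² cross terms: 2·(-20)·(20)·∫sin(4x)·cos(4x) dx = -800·(0) = 0.
  So ∫_0^π (u')² dx = 200*π + 200*π + 0 = 400*π.
||u||_{H^1}^2 = (25*π) + (400*π) = 425*π.


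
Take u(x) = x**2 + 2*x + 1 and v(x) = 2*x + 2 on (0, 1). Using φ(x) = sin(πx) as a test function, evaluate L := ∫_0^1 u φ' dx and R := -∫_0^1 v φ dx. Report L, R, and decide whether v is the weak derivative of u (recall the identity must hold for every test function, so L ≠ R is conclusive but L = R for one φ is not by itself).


LHS = -6/π, RHS = -6/π. Yes, v = u' weakly.

u(x) = x**2 + 2*x + 1, classical derivative u'(x) = 2*x + 2.
φ(x) = sin(πx), so φ'(x) = π*cos(π*x).
Note φ(0) = φ(1) = 0, so the boundary term u·φ vanishes.
LHS = ∫_0^1 u(x) φ'(x) dx = ∫_0^1 (π*x^2*cos(π*x) + 2*π*x*cos(π*x) + π*cos(π*x)) dx. Term by term:
  ∫_0^1 π*cos(π*x) dx = 0;  ∫_0^1 π*x^2*cos(π*x) dx = -2/π;  ∫_0^1 2*π*x*cos(π*x) dx = -4/π.
Sum: 0 − 2/π − 4/π = -6/π.
So LHS = -6/π.
∫_0^1 v(x) φ(x) dx = ∫_0^1 (2*x*sin(π*x) + 2*sin(π*x)) dx. Term by term:
  ∫_0^1 2*sin(π*x) dx = 4/π;  ∫_0^1 2*x*sin(π*x) dx = 2/π.
Sum: 4/π + 2/π = 6/π.
So RHS = -∫_0^1 v(x) φ(x) dx = -6/π.
LHS = RHS, so the identity holds for this test φ.
Moreover u is smooth here and v(x) = u'(x) = 2*x + 2 pointwise, so the identity holds for every test function. Hence v is the weak derivative of u.


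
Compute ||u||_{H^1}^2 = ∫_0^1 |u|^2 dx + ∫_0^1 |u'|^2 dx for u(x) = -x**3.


||u||_{H^1}^2 = 68/35

The H^1 norm (squared) on an interval (0, L) is
  ||u||_{H^1}^2 = ∫_0^L u(x)^2 dx + ∫_0^L u'(x)^2 dx.
Compute u'(x) = -3*x**2.
Then u(x)^2 = x**6 and u'(x)^2 = 9*x**4.
Integrate each monomial from 0 to 1 using ∫_0^1 c·x^n dx = c·1^(n+1)/(n+1):
  ∫_0^1 u(x)^2 dx = ∫_0^1 (x^6) dx. Term by term:
    ∫_0^1 x^6 dx = 1/7.
  ∫_0^1 u'(x)^2 dx = ∫_0^1 (9*x^4) dx. Term by term:
    ∫_0^1 9*x^4 dx = 9/5.
Adding: ||u||_{H^1}^2 = 1/7 + 9/5 = 68/35.


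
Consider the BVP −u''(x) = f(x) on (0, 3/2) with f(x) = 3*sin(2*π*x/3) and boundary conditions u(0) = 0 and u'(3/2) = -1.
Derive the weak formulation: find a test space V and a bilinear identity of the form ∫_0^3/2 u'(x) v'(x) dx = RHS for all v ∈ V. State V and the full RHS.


V = {v ∈ H^1(0, 3/2) : v(0) = 0} (test functions vanish at x = 0 where u is specified); weak form: ∫_0^3/2 u'v' dx = ∫_0^3/2 (3*sin(2*π*x/3)) v dx − v(3/2) for all v ∈ V.

Multiply both sides by a test function v and integrate from 0 to 3/2:
  ∫_0^3/2 −u''(x) v(x) dx = ∫_0^3/2 f(x) v(x) dx.
Integrate the LHS by parts once:
  ∫_0^3/2 −u'' v dx = −[u'(x) v(x)]_0^3/2 + ∫_0^3/2 u'(x) v'(x) dx.
Thus ∫_0^3/2 u'(x) v'(x) dx = ∫_0^3/2 f(x) v(x) dx + [u'(x) v(x)]_0^3/2.
Choose V so that boundary terms are either known or forced to vanish.
Mixed BC: u(0) = 0 (Dirichlet) and u'(3/2) = -1 (Neumann). Define V = {v ∈ H^1(0, 3/2) : v(0) = 0}. Then [u' v]_0^3/2 = u'(3/2)·v(3/2) − u'(0)·0 = − v(3/2).
Weak formulation: find u (satisfying any essential BC) such that ∫_0^3/2 u'(x) v'(x) dx = ∫_0^3/2 f v dx − v(3/2) for all v ∈ V (Dirichlet at 0 absorbed into V; Neumann datum at x = 3/2 contributes the boundary term).
Substituting f(x) = 3*sin(2*π*x/3), the right-hand side is ∫_0^3/2 (3*sin(2*π*x/3)) v dx − v(3/2).


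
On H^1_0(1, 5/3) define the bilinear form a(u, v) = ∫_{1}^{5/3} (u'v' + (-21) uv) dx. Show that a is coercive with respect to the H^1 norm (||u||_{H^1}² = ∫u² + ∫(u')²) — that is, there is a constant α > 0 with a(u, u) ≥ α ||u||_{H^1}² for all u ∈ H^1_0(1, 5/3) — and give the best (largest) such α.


α = 3*(-28 + 3*π^2)/(4 + 9*π^2)

Coercivity of a(·,·) on H^1_0(1, 5/3) means a(u, u) ≥ α ||u||_{H^1}² for every u ∈ H^1_0.
The interval has length L = 2/3, and Poincaré/coercivity depend only on L. Here a(u, u) = ∫(u')² + (-21)·∫u².
Here c = -21 < 0 with |c| < (π/L)² = 9*π^2/4, so coercivity still holds. The condition a(u,u) ≥ α||u||_{H^1}² reads (1−α)∫(u')² ≥ (α−c)∫u². Any admissible α is ≤ 1 (rapidly oscillating u have ∫u²/∫(u')² → 0), and α = 1 would force 0 ≥ (1−c)∫u², impossible since c < 1; so 1−α > 0. By the sharp Poincaré inequality on H^1_0 of an interval of length L, ∫(u')² ≥ (π/L)²∫u² with equality for the first sine mode sin(π(x−x₀)/L) (x₀ the left endpoint), so the inequality holds for all u iff (1−α)(π/L)² ≥ α − c, i.e. α ≤ ((π/L)² + c)/((π/L)² + 1) = (1 + c(L/π)²)/(1 + (L/π)²). (Direct route, valid since c ≤ 0: Poincaré gives c∫u² ≥ c(L/π)²∫(u')², so a(u,u) ≥ (1 + c(L/π)²)∫(u')², while ||u||_{H^1}² ≤ (1 + (L/π)²)∫(u')²; dividing yields the same α.) With (π/L)² = 9*π^2/4 and c = -21, the largest admissible constant is α = ((π/L)² + c)/((π/L)² + 1).
Simplifying, α = 3*(-28 + 3*π^2)/(4 + 9*π^2).


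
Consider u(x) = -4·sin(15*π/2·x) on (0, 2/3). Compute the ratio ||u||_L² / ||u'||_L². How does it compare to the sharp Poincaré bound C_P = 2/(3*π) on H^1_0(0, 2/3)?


||u||_L² / ||u'||_L² = 2/(15*π) < C_P = 2/(3*π).

u(x) = -4·sin(15*π/2·x), so u'(x) = -30*π*cos(15*π*x/2).
Writing u(x) = A·sin(kπx/L) with A = -4 and k = 5, use ∫_0^L sin²(kπx/L) dx = L/2 and ∫_0^L cos²(kπx/L) dx = L/2.
u² = 16·sin²(15*π/2·x) and (u')² = 900*π^2·cos²(15*π/2·x), and each of sin², cos² integrates to L/2 = 1/3 over (0, 2/3).
∫_0^2/3 u² dx = 16/3, so ||u||_L² = 4*sqrt(3)/3.
∫_0^2/3 (u')² dx = 300*π^2, so ||u'||_L² = 10*sqrt(3)*π.
Ratio ||u||_L² / ||u'||_L² = 2/(15*π).
Sharp Poincaré constant on H^1_0(0, 2/3) is C_P = L/π = 2/(3*π), achieved by sin(3*π/2·x).
This is the k = 5 harmonic; the ratio L/(kπ) is strictly less than C_P = L/π, consistent with the sharp inequality ||u||_L² ≤ C_P ||u'||_L².


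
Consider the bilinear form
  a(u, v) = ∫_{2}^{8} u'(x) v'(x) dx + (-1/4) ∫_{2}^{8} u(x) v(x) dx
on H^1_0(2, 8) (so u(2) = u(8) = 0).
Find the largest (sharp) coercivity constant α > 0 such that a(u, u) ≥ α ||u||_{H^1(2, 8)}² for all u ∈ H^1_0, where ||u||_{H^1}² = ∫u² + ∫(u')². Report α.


α = (-9 + π^2)/(π^2 + 36)

Coercivity of a(·,·) on H^1_0(2, 8) means a(u, u) ≥ α ||u||_{H^1}² for every u ∈ H^1_0.
The interval has length L = 6, and Poincaré/coercivity depend only on L. Here a(u, u) = ∫(u')² + (-1/4)·∫u².
Here c = -1/4 < 0 with |c| < (π/L)² = π^2/36, so coercivity still holds. The condition a(u,u) ≥ α||u||_{H^1}² reads (1−α)∫(u')² ≥ (α−c)∫u². Any admissible α is ≤ 1 (rapidly oscillating u have ∫u²/∫(u')² → 0), and α = 1 would force 0 ≥ (1−c)∫u², impossible since c < 1; so 1−α > 0. By the sharp Poincaré inequality on H^1_0 of an interval of length L, ∫(u')² ≥ (π/L)²∫u² with equality for the first sine mode sin(π(x−x₀)/L) (x₀ the left endpoint), so the inequality holds for all u iff (1−α)(π/L)² ≥ α − c, i.e. α ≤ ((π/L)² + c)/((π/L)² + 1) = (1 + c(L/π)²)/(1 + (L/π)²). (Direct route, valid since c ≤ 0: Poincaré gives c∫u² ≥ c(L/π)²∫(u')², so a(u,u) ≥ (1 + c(L/π)²)∫(u')², while ||u||_{H^1}² ≤ (1 + (L/π)²)∫(u')²; dividing yields the same α.) With (π/L)² = π^2/36 and c = -1/4, the largest admissible constant is α = ((π/L)² + c)/((π/L)² + 1).
Simplifying, α = (-9 + π^2)/(π^2 + 36).
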